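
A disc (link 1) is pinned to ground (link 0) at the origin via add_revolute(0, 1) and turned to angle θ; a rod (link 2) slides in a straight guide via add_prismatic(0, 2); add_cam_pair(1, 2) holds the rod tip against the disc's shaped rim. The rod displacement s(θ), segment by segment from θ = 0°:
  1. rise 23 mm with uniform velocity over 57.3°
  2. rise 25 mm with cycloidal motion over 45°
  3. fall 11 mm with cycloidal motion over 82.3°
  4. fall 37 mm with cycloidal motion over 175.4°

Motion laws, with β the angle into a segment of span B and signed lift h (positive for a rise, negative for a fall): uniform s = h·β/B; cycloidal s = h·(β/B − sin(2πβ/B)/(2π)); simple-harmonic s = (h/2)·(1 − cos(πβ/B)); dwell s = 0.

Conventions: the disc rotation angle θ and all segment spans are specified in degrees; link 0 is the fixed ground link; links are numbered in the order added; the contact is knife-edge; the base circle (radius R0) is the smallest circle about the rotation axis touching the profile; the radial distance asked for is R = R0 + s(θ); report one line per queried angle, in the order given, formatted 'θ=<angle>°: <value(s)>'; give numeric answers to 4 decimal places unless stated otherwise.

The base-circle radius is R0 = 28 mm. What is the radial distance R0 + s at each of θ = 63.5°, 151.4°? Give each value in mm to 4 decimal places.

segment 1 (0° to 57.3°, uniform, h = 23) is passed completely: s = 0.0000 + (23) = 23.0000
θ = 63.5° falls in segment 2 (57.3° to 102.3°, cycloidal, h = 25): β = 63.5 − 57.3 = 6.2°, B = 45°; Δs = 25·(0.1378 − sin(2π·0.1378)/(2π)) = 0.4144; s = 23.0000 + 0.4144 = 23.4144
segment 2 (57.3° to 102.3°, cycloidal, h = 25) is passed completely: s = 23.0000 + (25) = 48.0000
θ = 151.4° falls in segment 3 (102.3° to 184.6°, cycloidal, h = -11): β = 151.4 − 102.3 = 49.1°, B = 82.3°; Δs = -11·(0.5966 − sin(2π·0.5966)/(2π)) = -7.5611; s = 48.0000 − 7.5611 = 40.4389
θ=63.5°: R = R0 + s = 28 + 23.4144 = 51.4144
θ=151.4°: R = R0 + s = 28 + 40.4389 = 68.4389

θ=63.5°: 51.4144
θ=151.4°: 68.4389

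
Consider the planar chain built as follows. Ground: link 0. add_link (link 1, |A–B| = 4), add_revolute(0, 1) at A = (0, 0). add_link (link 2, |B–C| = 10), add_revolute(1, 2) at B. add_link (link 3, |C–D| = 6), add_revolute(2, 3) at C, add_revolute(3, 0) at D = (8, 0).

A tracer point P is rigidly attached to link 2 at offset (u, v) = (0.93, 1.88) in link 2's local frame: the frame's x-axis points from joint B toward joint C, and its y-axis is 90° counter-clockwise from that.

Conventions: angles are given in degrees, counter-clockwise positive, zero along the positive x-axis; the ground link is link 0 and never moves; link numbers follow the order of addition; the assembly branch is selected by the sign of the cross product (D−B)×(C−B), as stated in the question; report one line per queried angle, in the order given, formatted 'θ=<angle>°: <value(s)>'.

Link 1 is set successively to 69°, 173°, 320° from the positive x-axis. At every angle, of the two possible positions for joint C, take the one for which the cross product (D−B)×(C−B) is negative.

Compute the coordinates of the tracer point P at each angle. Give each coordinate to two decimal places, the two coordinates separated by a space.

A=(0,0), D=(8.00,0)
θ=69°: B = A + 4.00·(cos69°, sin69°) = (1.4335, 3.7343)
θ=69°: |BD| = 7.5541
θ=69°: circle(B,10.00) ∩ circle(D,6.00): a=8.0132, h=5.9824
θ=69°:   candidates: C₊=(11.3564,4.9734) cross=45.192; C₋=(5.4417,-5.4272) cross=-45.192
θ=69°:   branch - wants cross < 0 → take C=(5.4417,-5.4272) (cross=-45.192)
θ=69°: ex = (C−B)/|BC| = (0.4008,-0.9162); ey = (0.9162,0.4008)
θ=69°: P = B + 0.93·ex + 1.88·ey = (3.5286,3.6358)
θ=173°: B = A + 4.00·(cos173°, sin173°) = (-3.9702, 0.4875)
θ=173°: |BD| = 11.9801
θ=173°: circle(B,10.00) ∩ circle(D,6.00): a=8.6611, h=4.9985
θ=173°:   candidates: C₊=(4.8872,5.1294) cross=59.882; C₋=(4.4804,-4.8593) cross=-59.882
θ=173°:   branch - wants cross < 0 → take C=(4.4804,-4.8593) (cross=-59.882)
θ=173°: ex = (C−B)/|BC| = (0.8451,-0.5347); ey = (0.5347,0.8451)
θ=173°: P = B + 0.93·ex + 1.88·ey = (-2.1791,1.5789)
θ=320°: B = A + 4.00·(cos320°, sin320°) = (3.0642, -2.5712)
θ=320°: |BD| = 5.5654
θ=320°: circle(B,10.00) ∩ circle(D,6.00): a=8.5325, h=5.2150
θ=320°:   candidates: C₊=(8.2223,5.9959) cross=29.023; C₋=(13.0408,-3.2542) cross=-29.023
θ=320°:   branch - wants cross < 0 → take C=(13.0408,-3.2542) (cross=-29.023)
θ=320°: ex = (C−B)/|BC| = (0.9977,-0.0683); ey = (0.0683,0.9977)
θ=320°: P = B + 0.93·ex + 1.88·ey = (4.1204,-0.7591)

θ=69°: 3.53 3.64
θ=173°: -2.18 1.58
θ=320°: 4.12 -0.76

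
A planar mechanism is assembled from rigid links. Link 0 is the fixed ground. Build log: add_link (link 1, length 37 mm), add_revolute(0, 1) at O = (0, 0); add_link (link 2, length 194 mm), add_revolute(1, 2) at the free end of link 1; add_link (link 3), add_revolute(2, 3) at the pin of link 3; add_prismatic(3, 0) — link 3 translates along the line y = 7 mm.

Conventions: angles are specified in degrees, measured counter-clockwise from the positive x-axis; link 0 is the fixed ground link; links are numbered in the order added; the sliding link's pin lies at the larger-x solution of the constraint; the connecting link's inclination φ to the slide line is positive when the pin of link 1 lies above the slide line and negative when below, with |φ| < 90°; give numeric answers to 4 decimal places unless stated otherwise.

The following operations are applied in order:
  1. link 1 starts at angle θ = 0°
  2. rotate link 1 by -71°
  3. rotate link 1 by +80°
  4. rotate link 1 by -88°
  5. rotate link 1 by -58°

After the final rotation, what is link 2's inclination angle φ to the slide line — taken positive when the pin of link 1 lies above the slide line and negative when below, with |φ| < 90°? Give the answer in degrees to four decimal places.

geometry: r = 37 mm, L = 194 mm, e = 7 mm; θ starts at 0°
rotate link 1 by -71°: θ ← 0° -71° = -71°
rotate link 1 by +80°: θ ← -71° +80° = 9°
rotate link 1 by -88°: θ ← 9° -88° = -79°
rotate link 1 by -58°: θ ← -79° -58° = -137°
h = r sin θ − e = -25.233939 − 7 = -32.233939
sin φ = h / L = -32.233939 / 194 = -0.16615433
φ = arcsin(-0.16615433) = -9.564298°

-9.5643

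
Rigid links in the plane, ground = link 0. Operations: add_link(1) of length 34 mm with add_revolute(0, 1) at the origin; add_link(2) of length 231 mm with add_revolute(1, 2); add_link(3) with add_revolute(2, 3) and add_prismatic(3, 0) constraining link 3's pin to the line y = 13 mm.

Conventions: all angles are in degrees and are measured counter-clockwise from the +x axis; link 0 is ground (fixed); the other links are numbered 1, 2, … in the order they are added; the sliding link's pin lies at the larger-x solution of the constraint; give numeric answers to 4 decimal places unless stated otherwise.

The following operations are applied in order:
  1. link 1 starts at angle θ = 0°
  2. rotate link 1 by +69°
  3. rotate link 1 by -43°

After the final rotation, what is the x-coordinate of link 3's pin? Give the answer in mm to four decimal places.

geometry: r = 34 mm, L = 231 mm, e = 13 mm; θ starts at 0°
rotate link 1 by +69°: θ ← 0° +69° = 69°
rotate link 1 by -43°: θ ← 69° -43° = 26°
crank pin P = (r cos θ, r sin θ) = (30.558998, 14.904619)
h = r sin θ − e = 14.904619 − 13 = 1.904619
x = r cos θ + √(L² − h²) = 30.558998 + 230.992148 = 261.551146

261.5511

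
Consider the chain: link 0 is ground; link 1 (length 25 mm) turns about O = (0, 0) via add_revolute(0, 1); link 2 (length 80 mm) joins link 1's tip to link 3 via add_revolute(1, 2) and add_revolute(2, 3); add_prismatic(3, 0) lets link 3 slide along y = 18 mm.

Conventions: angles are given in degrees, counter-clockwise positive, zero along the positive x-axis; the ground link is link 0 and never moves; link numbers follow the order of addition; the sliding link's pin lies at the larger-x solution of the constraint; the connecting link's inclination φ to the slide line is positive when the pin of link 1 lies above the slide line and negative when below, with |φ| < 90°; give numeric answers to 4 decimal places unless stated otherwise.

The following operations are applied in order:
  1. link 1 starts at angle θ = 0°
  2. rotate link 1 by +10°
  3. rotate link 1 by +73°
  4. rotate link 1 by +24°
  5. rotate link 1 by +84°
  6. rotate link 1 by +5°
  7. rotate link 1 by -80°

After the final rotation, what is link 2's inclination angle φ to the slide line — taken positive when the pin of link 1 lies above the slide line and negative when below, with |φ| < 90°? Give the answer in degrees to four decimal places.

geometry: r = 25 mm, L = 80 mm, e = 18 mm; θ starts at 0°
rotate link 1 by +10°: θ ← 0° +10° = 10°
rotate link 1 by +73°: θ ← 10° +73° = 83°
rotate link 1 by +24°: θ ← 83° +24° = 107°
rotate link 1 by +84°: θ ← 107° +84° = 191°
rotate link 1 by +5°: θ ← 191° +5° = 196°
rotate link 1 by -80°: θ ← 196° -80° = 116°
h = r sin θ − e = 22.469851 − 18 = 4.469851
sin φ = h / L = 4.469851 / 80 = 0.05587314
φ = arcsin(0.05587314) = 3.202963°

3.2030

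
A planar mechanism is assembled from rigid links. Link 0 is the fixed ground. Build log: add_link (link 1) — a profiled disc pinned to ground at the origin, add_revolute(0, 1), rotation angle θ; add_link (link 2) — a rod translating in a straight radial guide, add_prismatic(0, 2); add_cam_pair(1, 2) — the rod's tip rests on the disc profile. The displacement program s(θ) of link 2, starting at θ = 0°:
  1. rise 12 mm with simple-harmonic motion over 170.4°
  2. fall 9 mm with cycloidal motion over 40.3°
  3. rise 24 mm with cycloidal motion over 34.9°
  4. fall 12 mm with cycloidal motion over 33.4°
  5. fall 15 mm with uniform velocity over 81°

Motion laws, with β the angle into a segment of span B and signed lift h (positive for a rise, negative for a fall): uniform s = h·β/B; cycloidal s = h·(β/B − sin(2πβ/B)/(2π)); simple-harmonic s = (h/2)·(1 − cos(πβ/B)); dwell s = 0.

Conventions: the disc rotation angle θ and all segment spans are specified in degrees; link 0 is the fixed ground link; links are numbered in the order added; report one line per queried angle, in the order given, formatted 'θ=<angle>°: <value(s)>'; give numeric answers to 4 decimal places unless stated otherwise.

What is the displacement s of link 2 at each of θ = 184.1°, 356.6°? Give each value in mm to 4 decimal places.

seg 1 [0°–170.4°] simple-harmonic, h=12: full span → s += 12 → s = 12.0000
seg 2 [170.4°–210.7°] cycloidal, h=-9: θ=184.1° here. β=13.7, B=40.3. -9·(0.3400 − sin(2π·0.3400)/(2π)) = -1.8499 → s = 10.1501
seg 2 [170.4°–210.7°] cycloidal, h=-9: full span → s += -9 → s = 3.0000
seg 3 [210.7°–245.6°] cycloidal, h=24: full span → s += 24 → s = 27.0000
seg 4 [245.6°–279°] cycloidal, h=-12: full span → s += -12 → s = 15.0000
seg 5 [279°–360°] uniform, h=-15: θ=356.6° here. β=77.6, B=81. -15·77.6/81 = -14.3704 → s = 0.6296

θ=184.1°: 10.1501
θ=356.6°: 0.6296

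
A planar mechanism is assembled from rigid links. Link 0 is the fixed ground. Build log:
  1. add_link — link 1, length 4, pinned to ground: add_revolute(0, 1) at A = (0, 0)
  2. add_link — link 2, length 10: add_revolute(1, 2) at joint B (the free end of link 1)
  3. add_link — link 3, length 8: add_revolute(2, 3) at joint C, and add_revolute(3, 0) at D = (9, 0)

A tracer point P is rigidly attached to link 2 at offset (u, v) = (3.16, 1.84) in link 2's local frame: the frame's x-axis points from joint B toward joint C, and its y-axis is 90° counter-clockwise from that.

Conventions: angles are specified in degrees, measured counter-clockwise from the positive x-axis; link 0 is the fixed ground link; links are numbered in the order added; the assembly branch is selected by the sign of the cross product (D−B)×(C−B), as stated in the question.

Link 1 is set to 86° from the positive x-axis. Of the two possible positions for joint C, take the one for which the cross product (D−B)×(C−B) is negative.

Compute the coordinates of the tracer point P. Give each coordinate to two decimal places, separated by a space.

A=(0,0), D=(9.00,0)
B = A + 4.00·(cos86°, sin86°) = (0.2790, 3.9903)
|BD| = 9.5905
circle(B,10.00) ∩ circle(D,8.00): a=6.6721, h=7.4487
  candidates: C₊=(9.4453,7.9876) cross=71.437; C₋=(3.2471,-5.5591) cross=-71.437
  branch - wants cross < 0 → take C=(3.2471,-5.5591) (cross=-71.437)
ex = (C−B)/|BC| = (0.2968,-0.9549); ey = (0.9549,0.2968)
P = B + 3.16·ex + 1.84·ey = (2.9740,1.5188)

2.97 1.52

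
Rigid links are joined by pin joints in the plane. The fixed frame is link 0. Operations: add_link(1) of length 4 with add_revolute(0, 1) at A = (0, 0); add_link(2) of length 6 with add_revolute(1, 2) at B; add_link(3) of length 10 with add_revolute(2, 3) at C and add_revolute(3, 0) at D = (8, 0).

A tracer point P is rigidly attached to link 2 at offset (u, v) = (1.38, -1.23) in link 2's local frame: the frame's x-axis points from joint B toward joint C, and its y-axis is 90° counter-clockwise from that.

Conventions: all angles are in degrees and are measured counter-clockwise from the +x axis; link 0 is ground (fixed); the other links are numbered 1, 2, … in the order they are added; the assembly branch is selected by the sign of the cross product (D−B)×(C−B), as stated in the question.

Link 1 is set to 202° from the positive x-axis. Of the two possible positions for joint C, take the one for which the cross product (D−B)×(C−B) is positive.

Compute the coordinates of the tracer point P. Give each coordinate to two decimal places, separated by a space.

A=(0,0), D=(8.00,0)
B = A + 4.00·(cos202°, sin202°) = (-3.7087, -1.4984)
|BD| = 11.8042
circle(B,6.00) ∩ circle(D,10.00): a=3.1912, h=5.0810
  candidates: C₊=(-1.1883,3.9465) cross=59.977; C₋=(0.1016,-6.1332) cross=-59.977
  branch + wants cross > 0 → take C=(-1.1883,3.9465) (cross=59.977)
ex = (C−B)/|BC| = (0.4201,0.9075); ey = (-0.9075,0.4201)
P = B + 1.38·ex + -1.23·ey = (-2.0128,-0.7628)

-2.01 -0.76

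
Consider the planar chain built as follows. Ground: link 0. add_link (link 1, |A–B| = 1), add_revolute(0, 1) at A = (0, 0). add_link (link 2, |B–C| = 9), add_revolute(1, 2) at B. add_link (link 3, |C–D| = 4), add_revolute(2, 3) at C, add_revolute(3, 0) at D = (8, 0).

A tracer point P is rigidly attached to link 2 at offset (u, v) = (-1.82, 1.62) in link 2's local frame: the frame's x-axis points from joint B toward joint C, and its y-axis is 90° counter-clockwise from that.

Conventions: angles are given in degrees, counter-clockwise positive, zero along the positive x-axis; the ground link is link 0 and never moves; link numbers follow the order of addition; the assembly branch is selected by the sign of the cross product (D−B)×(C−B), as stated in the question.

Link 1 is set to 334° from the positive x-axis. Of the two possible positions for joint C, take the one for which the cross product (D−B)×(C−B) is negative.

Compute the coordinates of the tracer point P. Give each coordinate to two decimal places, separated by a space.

A=(0,0), D=(8.00,0)
B = A + 1.00·(cos334°, sin334°) = (0.8988, -0.4384)
|BD| = 7.1147
circle(B,9.00) ∩ circle(D,4.00): a=8.1254, h=3.8702
  candidates: C₊=(8.7702,3.9251) cross=27.536; C₋=(9.2472,-3.8006) cross=-27.536
  branch - wants cross < 0 → take C=(9.2472,-3.8006) (cross=-27.536)
ex = (C−B)/|BC| = (0.9276,-0.3736); ey = (0.3736,0.9276)
P = B + -1.82·ex + 1.62·ey = (-0.1842,1.7443)

-0.18 1.74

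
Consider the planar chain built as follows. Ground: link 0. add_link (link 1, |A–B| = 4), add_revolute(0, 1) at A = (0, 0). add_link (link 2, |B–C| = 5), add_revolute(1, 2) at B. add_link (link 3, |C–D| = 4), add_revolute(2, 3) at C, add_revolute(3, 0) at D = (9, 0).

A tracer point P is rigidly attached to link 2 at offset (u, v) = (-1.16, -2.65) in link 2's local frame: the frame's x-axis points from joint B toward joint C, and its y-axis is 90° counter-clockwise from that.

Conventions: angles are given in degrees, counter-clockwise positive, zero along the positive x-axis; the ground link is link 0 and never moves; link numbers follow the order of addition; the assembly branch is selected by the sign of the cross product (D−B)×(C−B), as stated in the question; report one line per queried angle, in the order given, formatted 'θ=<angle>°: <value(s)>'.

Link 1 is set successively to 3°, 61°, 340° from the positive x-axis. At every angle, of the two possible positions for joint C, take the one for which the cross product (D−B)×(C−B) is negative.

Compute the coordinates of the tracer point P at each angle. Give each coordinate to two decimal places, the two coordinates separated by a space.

A=(0,0), D=(9.00,0)
θ=3°: B = A + 4.00·(cos3°, sin3°) = (3.9945, 0.2093)
θ=3°: |BD| = 5.0099
θ=3°: circle(B,5.00) ∩ circle(D,4.00): a=3.4032, h=3.6631
θ=3°:   candidates: C₊=(7.5478,3.7271) cross=18.352; C₋=(7.2416,-3.5928) cross=-18.352
θ=3°:   branch - wants cross < 0 → take C=(7.2416,-3.5928) (cross=-18.352)
θ=3°: ex = (C−B)/|BC| = (0.6494,-0.7604); ey = (0.7604,0.6494)
θ=3°: P = B + -1.16·ex + -2.65·ey = (1.2261,-0.6295)
θ=61°: B = A + 4.00·(cos61°, sin61°) = (1.9392, 3.4985)
θ=61°: |BD| = 7.8800
θ=61°: circle(B,5.00) ∩ circle(D,4.00): a=4.5110, h=2.1565
θ=61°:   candidates: C₊=(6.9387,3.4280) cross=16.993; C₋=(5.0239,-0.4366) cross=-16.993
θ=61°:   branch - wants cross < 0 → take C=(5.0239,-0.4366) (cross=-16.993)
θ=61°: ex = (C−B)/|BC| = (0.6169,-0.7870); ey = (0.7870,0.6169)
θ=61°: P = B + -1.16·ex + -2.65·ey = (-0.8620,2.7765)
θ=340°: B = A + 4.00·(cos340°, sin340°) = (3.7588, -1.3681)
θ=340°: |BD| = 5.4168
θ=340°: circle(B,5.00) ∩ circle(D,4.00): a=3.5392, h=3.5319
θ=340°:   candidates: C₊=(6.2912,2.9432) cross=19.132; C₋=(8.0752,-3.8916) cross=-19.132
θ=340°:   branch - wants cross < 0 → take C=(8.0752,-3.8916) (cross=-19.132)
θ=340°: ex = (C−B)/|BC| = (0.8633,-0.5047); ey = (0.5047,0.8633)
θ=340°: P = B + -1.16·ex + -2.65·ey = (1.4199,-3.0703)

θ=3°: 1.23 -0.63
θ=61°: -0.86 2.78
θ=340°: 1.42 -3.07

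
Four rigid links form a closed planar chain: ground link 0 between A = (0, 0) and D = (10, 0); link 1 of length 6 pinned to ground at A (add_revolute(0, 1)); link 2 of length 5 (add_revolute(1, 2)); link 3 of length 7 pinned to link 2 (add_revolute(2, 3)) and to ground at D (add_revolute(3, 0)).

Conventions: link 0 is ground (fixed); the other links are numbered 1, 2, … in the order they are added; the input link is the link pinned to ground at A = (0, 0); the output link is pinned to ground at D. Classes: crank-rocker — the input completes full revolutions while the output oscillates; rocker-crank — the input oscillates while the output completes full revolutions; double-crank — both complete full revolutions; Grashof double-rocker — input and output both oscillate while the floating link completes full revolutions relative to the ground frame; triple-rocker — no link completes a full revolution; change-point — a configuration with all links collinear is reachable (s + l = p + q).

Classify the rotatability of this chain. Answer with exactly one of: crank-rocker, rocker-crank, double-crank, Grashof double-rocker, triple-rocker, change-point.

lengths: ground=10, input=6, coupler=5, output=7
sorted: s=5 (shortest), l=10 (longest), p+q=13
s + l = 15 vs p + q = 13
s + l > p + q → non-Grashof → no link fully rotates → triple-rocker

triple-rocker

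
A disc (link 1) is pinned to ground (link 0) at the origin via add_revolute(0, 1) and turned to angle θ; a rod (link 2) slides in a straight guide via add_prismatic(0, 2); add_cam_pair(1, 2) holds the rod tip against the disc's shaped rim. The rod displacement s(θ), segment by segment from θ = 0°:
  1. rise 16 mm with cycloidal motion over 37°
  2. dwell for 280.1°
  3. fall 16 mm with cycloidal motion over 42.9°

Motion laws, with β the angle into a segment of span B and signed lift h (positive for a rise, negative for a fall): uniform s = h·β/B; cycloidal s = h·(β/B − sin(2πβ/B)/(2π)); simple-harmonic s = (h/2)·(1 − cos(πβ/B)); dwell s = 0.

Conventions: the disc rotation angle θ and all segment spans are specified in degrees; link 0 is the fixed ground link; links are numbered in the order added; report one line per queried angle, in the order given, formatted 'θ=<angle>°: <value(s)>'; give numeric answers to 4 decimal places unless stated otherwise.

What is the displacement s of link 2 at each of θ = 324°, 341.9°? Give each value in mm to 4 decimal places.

segment 1 (0° to 37°, cycloidal, h = 16) is passed completely: s = 0.0000 + (16) = 16.0000
segment 2 (37° to 317.1°, dwell): s unchanged at 16.0000
θ = 324° falls in segment 3 (317.1° to 360°, cycloidal, h = -16): β = 324 − 317.1 = 6.9°, B = 42.9°; Δs = -16·(0.1608 − sin(2π·0.1608)/(2π)) = -0.4162; s = 16.0000 − 0.4162 = 15.5838
θ = 341.9° falls in segment 3 (317.1° to 360°, cycloidal, h = -16): β = 341.9 − 317.1 = 24.8°, B = 42.9°; Δs = -16·(0.5781 − sin(2π·0.5781)/(2π)) = -10.4493; s = 16.0000 − 10.4493 = 5.5507

θ=324°: 15.5838
θ=341.9°: 5.5507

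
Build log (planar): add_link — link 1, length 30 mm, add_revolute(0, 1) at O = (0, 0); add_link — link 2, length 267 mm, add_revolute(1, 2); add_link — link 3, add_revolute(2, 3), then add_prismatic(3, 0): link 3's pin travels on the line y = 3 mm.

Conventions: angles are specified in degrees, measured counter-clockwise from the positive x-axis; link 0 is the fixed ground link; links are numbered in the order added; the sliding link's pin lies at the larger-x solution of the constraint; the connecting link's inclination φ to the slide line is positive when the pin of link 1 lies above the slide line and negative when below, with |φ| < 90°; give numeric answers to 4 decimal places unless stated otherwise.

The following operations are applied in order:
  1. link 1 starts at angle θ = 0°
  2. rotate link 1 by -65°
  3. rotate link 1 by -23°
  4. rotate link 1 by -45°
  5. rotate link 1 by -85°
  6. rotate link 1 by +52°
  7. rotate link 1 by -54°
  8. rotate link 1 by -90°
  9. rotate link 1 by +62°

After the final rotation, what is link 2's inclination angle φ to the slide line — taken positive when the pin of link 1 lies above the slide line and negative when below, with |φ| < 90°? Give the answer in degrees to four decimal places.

geometry: r = 30 mm, L = 267 mm, e = 3 mm; θ starts at 0°
rotate link 1 by -65°: θ ← 0° -65° = -65°
rotate link 1 by -23°: θ ← -65° -23° = -88°
rotate link 1 by -45°: θ ← -88° -45° = -133°
rotate link 1 by -85°: θ ← -133° -85° = -218°
rotate link 1 by +52°: θ ← -218° +52° = -166°
rotate link 1 by -54°: θ ← -166° -54° = -220°
rotate link 1 by -90°: θ ← -220° -90° = -310°
rotate link 1 by +62°: θ ← -310° +62° = -248°
h = r sin θ − e = 27.815516 − 3 = 24.815516
sin φ = h / L = 24.815516 / 267 = 0.09294201
φ = arcsin(0.09294201) = 5.332881°

5.3329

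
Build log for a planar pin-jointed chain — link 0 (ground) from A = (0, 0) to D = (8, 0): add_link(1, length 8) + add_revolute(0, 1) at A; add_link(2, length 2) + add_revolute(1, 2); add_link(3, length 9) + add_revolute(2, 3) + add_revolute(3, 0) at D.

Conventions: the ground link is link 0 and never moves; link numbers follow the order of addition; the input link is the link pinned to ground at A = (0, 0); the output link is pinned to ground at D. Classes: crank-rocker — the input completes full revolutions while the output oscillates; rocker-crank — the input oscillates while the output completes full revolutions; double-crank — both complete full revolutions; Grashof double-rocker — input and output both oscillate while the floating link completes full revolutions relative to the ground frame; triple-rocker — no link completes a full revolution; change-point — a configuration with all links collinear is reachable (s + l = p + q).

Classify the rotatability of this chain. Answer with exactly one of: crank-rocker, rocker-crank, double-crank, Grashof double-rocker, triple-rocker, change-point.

lengths: ground=8, input=8, coupler=2, output=9
sorted: s=2 (shortest), l=9 (longest), p+q=16
s + l = 11 vs p + q = 16
s + l < p + q (Grashof) with shortest = coupler link → Grashof double-rocker

Grashof double-rocker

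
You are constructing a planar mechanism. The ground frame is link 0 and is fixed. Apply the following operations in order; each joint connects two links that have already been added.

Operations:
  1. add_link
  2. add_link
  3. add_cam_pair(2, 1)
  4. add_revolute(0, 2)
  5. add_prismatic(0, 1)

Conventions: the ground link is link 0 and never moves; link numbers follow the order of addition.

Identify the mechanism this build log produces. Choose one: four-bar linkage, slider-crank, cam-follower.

links: 3 (incl. ground); joints: 1 revolute, 1 prismatic, 1 higher (cam) pair, forming one closed loop
3 links, revolute + prismatic + higher pair in one loop → cam-follower

cam-follower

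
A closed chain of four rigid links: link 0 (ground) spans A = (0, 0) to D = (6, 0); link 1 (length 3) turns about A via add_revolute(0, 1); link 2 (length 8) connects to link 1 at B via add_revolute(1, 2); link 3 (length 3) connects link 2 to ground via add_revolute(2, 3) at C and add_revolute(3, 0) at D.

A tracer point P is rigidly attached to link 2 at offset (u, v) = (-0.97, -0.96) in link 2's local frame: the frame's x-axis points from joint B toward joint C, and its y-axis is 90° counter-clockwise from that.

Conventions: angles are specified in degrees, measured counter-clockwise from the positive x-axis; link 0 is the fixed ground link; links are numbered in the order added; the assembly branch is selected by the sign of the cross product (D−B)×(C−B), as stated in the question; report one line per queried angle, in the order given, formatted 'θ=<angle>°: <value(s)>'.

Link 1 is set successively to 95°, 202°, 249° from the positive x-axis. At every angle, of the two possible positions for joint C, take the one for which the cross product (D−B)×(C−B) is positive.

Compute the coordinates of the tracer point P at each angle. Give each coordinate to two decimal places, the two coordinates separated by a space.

A=(0,0), D=(6.00,0)
θ=95°: B = A + 3.00·(cos95°, sin95°) = (-0.2615, 2.9886)
θ=95°: |BD| = 6.9381
θ=95°: circle(B,8.00) ∩ circle(D,3.00): a=7.4327, h=2.9590
θ=95°:   candidates: C₊=(7.7209,2.4574) cross=20.530; C₋=(5.1717,-2.8834) cross=-20.530
θ=95°:   branch + wants cross > 0 → take C=(7.7209,2.4574) (cross=20.530)
θ=95°: ex = (C−B)/|BC| = (0.9978,-0.0664); ey = (0.0664,0.9978)
θ=95°: P = B + -0.97·ex + -0.96·ey = (-1.2931,2.0951)
θ=202°: B = A + 3.00·(cos202°, sin202°) = (-2.7816, -1.1238)
θ=202°: |BD| = 8.8532
θ=202°: circle(B,8.00) ∩ circle(D,3.00): a=7.5328, h=2.6938
θ=202°:   candidates: C₊=(4.3484,2.5044) cross=23.849; C₋=(5.0323,-2.8396) cross=-23.849
θ=202°:   branch + wants cross > 0 → take C=(4.3484,2.5044) (cross=23.849)
θ=202°: ex = (C−B)/|BC| = (0.8912,0.4535); ey = (-0.4535,0.8912)
θ=202°: P = B + -0.97·ex + -0.96·ey = (-3.2107,-2.4193)
θ=249°: B = A + 3.00·(cos249°, sin249°) = (-1.0751, -2.8007)
θ=249°: |BD| = 7.6093
θ=249°: circle(B,8.00) ∩ circle(D,3.00): a=7.4186, h=2.9939
θ=249°:   candidates: C₊=(4.7208,2.7136) cross=22.782; C₋=(6.9247,-2.8539) cross=-22.782
θ=249°:   branch + wants cross > 0 → take C=(4.7208,2.7136) (cross=22.782)
θ=249°: ex = (C−B)/|BC| = (0.7245,0.6893); ey = (-0.6893,0.7245)
θ=249°: P = B + -0.97·ex + -0.96·ey = (-1.1161,-4.1649)

θ=95°: -1.29 2.10
θ=202°: -3.21 -2.42
θ=249°: -1.12 -4.16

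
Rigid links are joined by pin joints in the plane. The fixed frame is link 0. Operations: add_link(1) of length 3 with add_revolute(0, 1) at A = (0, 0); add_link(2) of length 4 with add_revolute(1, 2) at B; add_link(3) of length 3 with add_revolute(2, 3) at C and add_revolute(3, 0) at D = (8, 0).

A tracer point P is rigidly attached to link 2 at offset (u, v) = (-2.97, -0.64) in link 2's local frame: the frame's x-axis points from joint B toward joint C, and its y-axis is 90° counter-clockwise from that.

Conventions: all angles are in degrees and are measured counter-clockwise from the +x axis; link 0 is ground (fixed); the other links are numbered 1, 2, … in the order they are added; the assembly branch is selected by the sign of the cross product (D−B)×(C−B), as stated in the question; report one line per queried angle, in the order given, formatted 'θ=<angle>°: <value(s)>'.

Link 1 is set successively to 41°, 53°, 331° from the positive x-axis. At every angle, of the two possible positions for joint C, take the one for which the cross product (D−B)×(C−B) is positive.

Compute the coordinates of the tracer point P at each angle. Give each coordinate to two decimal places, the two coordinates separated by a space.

A=(0,0), D=(8.00,0)
θ=41°: B = A + 3.00·(cos41°, sin41°) = (2.2641, 1.9682)
θ=41°: |BD| = 6.0642
θ=41°: circle(B,4.00) ∩ circle(D,3.00): a=3.6092, h=1.7244
θ=41°:   candidates: C₊=(6.2376,2.4278) cross=10.457; C₋=(5.1183,-0.8342) cross=-10.457
θ=41°:   branch + wants cross > 0 → take C=(6.2376,2.4278) (cross=10.457)
θ=41°: ex = (C−B)/|BC| = (0.9934,0.1149); ey = (-0.1149,0.9934)
θ=41°: P = B + -2.97·ex + -0.64·ey = (-0.6127,0.9912)
θ=53°: B = A + 3.00·(cos53°, sin53°) = (1.8054, 2.3959)
θ=53°: |BD| = 6.6418
θ=53°: circle(B,4.00) ∩ circle(D,3.00): a=3.8478, h=1.0927
θ=53°:   candidates: C₊=(5.7884,2.0270) cross=7.258; C₋=(5.0000,-0.0113) cross=-7.258
θ=53°:   branch + wants cross > 0 → take C=(5.7884,2.0270) (cross=7.258)
θ=53°: ex = (C−B)/|BC| = (0.9957,-0.0922); ey = (0.0922,0.9957)
θ=53°: P = B + -2.97·ex + -0.64·ey = (-1.2109,2.0325)
θ=331°: B = A + 3.00·(cos331°, sin331°) = (2.6239, -1.4544)
θ=331°: |BD| = 5.5694
θ=331°: circle(B,4.00) ∩ circle(D,3.00): a=3.4131, h=2.0858
θ=331°:   candidates: C₊=(5.3739,1.4503) cross=11.617; C₋=(6.4633,-2.5765) cross=-11.617
θ=331°:   branch + wants cross > 0 → take C=(5.3739,1.4503) (cross=11.617)
θ=331°: ex = (C−B)/|BC| = (0.6875,0.7262); ey = (-0.7262,0.6875)
θ=331°: P = B + -2.97·ex + -0.64·ey = (1.0467,-4.0512)

θ=41°: -0.61 0.99
θ=53°: -1.21 2.03
θ=331°: 1.05 -4.05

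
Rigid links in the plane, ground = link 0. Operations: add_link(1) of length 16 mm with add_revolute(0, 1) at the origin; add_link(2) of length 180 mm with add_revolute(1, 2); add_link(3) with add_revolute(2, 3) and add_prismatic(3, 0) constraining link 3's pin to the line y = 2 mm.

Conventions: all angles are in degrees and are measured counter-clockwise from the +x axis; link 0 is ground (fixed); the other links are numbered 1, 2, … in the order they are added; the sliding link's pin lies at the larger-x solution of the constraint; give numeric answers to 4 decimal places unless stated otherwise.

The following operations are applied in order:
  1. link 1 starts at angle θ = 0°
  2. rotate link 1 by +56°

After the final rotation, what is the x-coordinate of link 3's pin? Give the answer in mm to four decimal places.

geometry: r = 16 mm, L = 180 mm, e = 2 mm; θ starts at 0°
rotate link 1 by +56°: θ ← 0° +56° = 56°
crank pin P = (r cos θ, r sin θ) = (8.947086, 13.264601)
h = r sin θ − e = 13.264601 − 2 = 11.264601
x = r cos θ + √(L² − h²) = 8.947086 + 179.647179 = 188.594265

188.5943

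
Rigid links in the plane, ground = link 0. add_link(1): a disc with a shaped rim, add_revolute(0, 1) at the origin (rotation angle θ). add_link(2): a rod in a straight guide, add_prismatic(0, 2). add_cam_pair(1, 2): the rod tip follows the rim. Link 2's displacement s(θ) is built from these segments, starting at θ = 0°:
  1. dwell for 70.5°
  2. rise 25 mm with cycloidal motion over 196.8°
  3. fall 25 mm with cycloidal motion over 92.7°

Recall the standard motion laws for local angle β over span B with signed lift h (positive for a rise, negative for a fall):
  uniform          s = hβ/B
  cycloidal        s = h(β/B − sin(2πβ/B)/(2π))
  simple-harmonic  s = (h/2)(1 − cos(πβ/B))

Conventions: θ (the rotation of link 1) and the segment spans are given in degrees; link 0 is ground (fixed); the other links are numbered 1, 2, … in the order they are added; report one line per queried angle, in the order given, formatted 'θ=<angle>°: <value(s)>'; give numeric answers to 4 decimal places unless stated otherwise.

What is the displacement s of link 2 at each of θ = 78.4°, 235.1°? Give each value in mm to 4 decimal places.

segment 1 (0° to 70.5°, dwell): s unchanged at 0.0000
θ = 78.4° falls in segment 2 (70.5° to 267.3°, cycloidal, h = 25): β = 78.4 − 70.5 = 7.9°, B = 196.8°; Δs = 25·(0.0401 − sin(2π·0.0401)/(2π)) = 0.0106; s = 0.0000 + 0.0106 = 0.0106
θ = 235.1° falls in segment 2 (70.5° to 267.3°, cycloidal, h = 25): β = 235.1 − 70.5 = 164.6°, B = 196.8°; Δs = 25·(0.8364 − sin(2π·0.8364)/(2π)) = 24.3166; s = 0.0000 + 24.3166 = 24.3166

θ=78.4°: 0.0106
θ=235.1°: 24.3166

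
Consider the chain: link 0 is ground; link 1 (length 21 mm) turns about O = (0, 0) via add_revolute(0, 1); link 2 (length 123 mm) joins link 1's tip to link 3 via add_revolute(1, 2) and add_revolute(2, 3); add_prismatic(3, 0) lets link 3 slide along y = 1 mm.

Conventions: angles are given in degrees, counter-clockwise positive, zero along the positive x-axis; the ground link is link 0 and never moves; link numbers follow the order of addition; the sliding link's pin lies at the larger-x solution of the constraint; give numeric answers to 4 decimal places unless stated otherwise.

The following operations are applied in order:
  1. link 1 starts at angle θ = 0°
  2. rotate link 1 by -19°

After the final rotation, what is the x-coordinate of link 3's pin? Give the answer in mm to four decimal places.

geometry: r = 21 mm, L = 123 mm, e = 1 mm; θ starts at 0°
rotate link 1 by -19°: θ ← 0° -19° = -19°
crank pin P = (r cos θ, r sin θ) = (19.855890, -6.836931)
h = r sin θ − e = -6.836931 − 1 = -7.836931
x = r cos θ + √(L² − h²) = 19.855890 + 122.750082 = 142.605972

142.6060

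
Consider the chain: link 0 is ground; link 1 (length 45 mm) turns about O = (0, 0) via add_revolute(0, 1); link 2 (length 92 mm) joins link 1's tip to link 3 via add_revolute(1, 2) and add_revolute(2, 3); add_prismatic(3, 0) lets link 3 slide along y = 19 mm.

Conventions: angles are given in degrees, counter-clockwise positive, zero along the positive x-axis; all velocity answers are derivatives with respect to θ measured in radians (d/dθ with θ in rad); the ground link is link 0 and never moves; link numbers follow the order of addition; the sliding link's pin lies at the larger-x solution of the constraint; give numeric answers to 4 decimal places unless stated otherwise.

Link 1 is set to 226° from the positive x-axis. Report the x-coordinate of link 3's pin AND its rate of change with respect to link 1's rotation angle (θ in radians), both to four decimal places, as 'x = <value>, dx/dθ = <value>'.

geometry: r = 45 mm, L = 92 mm, e = 19 mm
crank pin P = (r cos θ, r sin θ) = (-31.259627, -32.370291)
h = r sin θ − e = -32.370291 − 19 = -51.370291
x = r cos θ + √(L² − h²) = -31.259627 + 76.322298 = 45.062672
dx/dθ = −r sin θ − h·r cos θ/√(L² − h²) (θ in radians; h = -51.370291) = 11.330357

x = 45.0627, dx/dθ = 11.3304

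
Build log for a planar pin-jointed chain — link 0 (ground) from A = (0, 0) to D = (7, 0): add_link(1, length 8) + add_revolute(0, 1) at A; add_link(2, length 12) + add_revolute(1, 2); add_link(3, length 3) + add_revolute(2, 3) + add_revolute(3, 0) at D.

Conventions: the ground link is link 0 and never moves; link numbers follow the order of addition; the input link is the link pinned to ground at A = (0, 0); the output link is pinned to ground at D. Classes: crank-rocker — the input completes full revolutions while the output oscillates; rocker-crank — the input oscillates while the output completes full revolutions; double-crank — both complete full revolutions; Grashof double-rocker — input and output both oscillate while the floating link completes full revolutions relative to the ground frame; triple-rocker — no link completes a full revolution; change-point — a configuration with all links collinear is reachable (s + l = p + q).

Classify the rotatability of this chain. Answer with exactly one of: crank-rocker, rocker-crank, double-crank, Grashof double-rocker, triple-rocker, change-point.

lengths: ground=7, input=8, coupler=12, output=3
sorted: s=3 (shortest), l=12 (longest), p+q=15
s + l = 15 vs p + q = 15
s + l = p + q → change-point (collinear configuration reachable)

change-point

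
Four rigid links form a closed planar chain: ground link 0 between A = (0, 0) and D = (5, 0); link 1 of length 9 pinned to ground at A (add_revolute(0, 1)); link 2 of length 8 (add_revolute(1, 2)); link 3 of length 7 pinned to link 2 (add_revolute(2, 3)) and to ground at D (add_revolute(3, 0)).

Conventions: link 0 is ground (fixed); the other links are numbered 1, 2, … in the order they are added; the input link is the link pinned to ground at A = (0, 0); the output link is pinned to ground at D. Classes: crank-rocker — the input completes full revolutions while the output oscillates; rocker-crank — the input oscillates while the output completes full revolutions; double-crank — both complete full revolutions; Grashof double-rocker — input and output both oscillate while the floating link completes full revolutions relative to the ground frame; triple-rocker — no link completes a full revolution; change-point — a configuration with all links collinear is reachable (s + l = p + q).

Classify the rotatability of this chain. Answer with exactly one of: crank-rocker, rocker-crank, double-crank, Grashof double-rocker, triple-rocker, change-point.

lengths: ground=5, input=9, coupler=8, output=7
sorted: s=5 (shortest), l=9 (longest), p+q=15
s + l = 14 vs p + q = 15
s + l < p + q (Grashof) with shortest = ground link → double-crank

double-crank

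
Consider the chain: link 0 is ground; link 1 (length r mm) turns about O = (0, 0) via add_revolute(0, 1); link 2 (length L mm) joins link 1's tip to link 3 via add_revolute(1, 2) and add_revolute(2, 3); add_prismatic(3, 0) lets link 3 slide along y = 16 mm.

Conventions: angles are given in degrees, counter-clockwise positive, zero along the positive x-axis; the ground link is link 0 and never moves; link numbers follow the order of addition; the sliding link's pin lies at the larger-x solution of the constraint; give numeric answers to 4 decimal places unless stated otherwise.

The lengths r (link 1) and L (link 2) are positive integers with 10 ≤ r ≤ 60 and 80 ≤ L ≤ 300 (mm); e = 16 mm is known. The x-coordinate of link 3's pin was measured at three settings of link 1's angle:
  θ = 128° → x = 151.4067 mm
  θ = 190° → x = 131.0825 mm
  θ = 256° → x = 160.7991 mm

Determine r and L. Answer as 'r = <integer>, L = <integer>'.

constraint per measurement: (x − r cos θ)² + (r sin θ − e)² = L²
subtracting the θ₁ and θ₂ equations cancels the r² and L² terms:
r = (x₁² − x₂²) / (2[(x₁cos θ₁ + e sin θ₁) − (x₂cos θ₂ + e sin θ₂)]) = 55.9999 → r = 56
L² = (x₁ − r cos θ₁)² + (r sin θ₁ − e)² = 35343.9840 → L = 188.0000 → L = 188
check at θ₃=256°: x = 160.7991 (printed 160.7991) ✓

r = 56, L = 188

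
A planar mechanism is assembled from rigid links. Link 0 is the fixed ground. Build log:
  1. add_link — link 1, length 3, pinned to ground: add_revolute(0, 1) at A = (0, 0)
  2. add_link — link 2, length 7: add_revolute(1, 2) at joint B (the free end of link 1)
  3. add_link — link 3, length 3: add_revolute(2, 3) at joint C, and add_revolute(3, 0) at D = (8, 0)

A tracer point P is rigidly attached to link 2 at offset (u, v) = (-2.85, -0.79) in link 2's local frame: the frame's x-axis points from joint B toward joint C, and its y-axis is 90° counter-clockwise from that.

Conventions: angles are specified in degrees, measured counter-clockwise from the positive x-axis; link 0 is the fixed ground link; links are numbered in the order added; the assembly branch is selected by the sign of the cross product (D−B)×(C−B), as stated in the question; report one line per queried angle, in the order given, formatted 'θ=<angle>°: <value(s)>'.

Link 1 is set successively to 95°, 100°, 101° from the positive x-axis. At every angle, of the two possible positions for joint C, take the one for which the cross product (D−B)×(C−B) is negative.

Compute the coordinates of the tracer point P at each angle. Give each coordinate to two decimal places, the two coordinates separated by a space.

A=(0,0), D=(8.00,0)
θ=95°: B = A + 3.00·(cos95°, sin95°) = (-0.2615, 2.9886)
θ=95°: |BD| = 8.7854
θ=95°: circle(B,7.00) ∩ circle(D,3.00): a=6.6692, h=2.1264
θ=95°:   candidates: C₊=(6.7334,2.7195) cross=18.682; C₋=(5.2866,-1.2797) cross=-18.682
θ=95°:   branch - wants cross < 0 → take C=(5.2866,-1.2797) (cross=-18.682)
θ=95°: ex = (C−B)/|BC| = (0.7926,-0.6098); ey = (0.6098,0.7926)
θ=95°: P = B + -2.85·ex + -0.79·ey = (-3.0021,4.1003)
θ=100°: B = A + 3.00·(cos100°, sin100°) = (-0.5209, 2.9544)
θ=100°: |BD| = 9.0186
θ=100°: circle(B,7.00) ∩ circle(D,3.00): a=6.7269, h=1.9361
θ=100°:   candidates: C₊=(6.4690,2.5799) cross=17.460; C₋=(5.2006,-1.0785) cross=-17.460
θ=100°:   branch - wants cross < 0 → take C=(5.2006,-1.0785) (cross=-17.460)
θ=100°: ex = (C−B)/|BC| = (0.8174,-0.5761); ey = (0.5761,0.8174)
θ=100°: P = B + -2.85·ex + -0.79·ey = (-3.3056,3.9507)
θ=101°: B = A + 3.00·(cos101°, sin101°) = (-0.5724, 2.9449)
θ=101°: |BD| = 9.0642
θ=101°: circle(B,7.00) ∩ circle(D,3.00): a=6.7386, h=1.8952
θ=101°:   candidates: C₊=(6.4163,2.5479) cross=17.178; C₋=(5.1849,-1.0368) cross=-17.178
θ=101°:   branch - wants cross < 0 → take C=(5.1849,-1.0368) (cross=-17.178)
θ=101°: ex = (C−B)/|BC| = (0.8225,-0.5688); ey = (0.5688,0.8225)
θ=101°: P = B + -2.85·ex + -0.79·ey = (-3.3658,3.9162)

θ=95°: -3.00 4.10
θ=100°: -3.31 3.95
θ=101°: -3.37 3.92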